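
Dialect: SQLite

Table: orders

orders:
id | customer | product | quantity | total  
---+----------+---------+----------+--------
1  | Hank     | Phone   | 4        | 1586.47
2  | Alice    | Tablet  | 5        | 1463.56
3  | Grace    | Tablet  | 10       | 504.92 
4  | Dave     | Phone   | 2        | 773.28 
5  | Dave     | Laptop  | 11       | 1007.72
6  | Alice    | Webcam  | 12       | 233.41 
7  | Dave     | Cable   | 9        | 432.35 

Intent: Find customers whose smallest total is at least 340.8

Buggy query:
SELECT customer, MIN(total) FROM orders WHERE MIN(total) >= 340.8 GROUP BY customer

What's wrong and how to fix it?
Bug: MIN() in WHERE is a misuse of aggregate

Fix: Replace WHERE with HAVING after the GROUP BY

Corrected query:
SELECT customer, MIN(total) FROM orders GROUP BY customer HAVING MIN(total) >= 340.8

Result:
customer | MIN(total)
---------+-----------
Dave     | 432.35    
Grace    | 504.92    
Hank     | 1586.47   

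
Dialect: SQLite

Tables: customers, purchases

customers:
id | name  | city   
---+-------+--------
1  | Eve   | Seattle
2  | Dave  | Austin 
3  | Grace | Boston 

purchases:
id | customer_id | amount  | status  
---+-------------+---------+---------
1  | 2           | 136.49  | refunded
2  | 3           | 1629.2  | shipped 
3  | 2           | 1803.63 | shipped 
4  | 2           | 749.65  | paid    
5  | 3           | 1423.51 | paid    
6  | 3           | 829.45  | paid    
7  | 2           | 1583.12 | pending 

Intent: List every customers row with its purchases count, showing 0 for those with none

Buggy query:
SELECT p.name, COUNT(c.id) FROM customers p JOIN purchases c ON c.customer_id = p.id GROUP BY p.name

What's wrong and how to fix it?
Bug: INNER JOIN drops customers rows that have no matching purchases rows

Fix: Switch to LEFT JOIN to retain unmatched parent rows

Corrected query:
SELECT p.name, COUNT(c.id) FROM customers p LEFT JOIN purchases c ON c.customer_id = p.id GROUP BY p.name

Result:
name  | COUNT(c.id)
------+------------
Dave  | 4          
Eve   | 0          
Grace | 3          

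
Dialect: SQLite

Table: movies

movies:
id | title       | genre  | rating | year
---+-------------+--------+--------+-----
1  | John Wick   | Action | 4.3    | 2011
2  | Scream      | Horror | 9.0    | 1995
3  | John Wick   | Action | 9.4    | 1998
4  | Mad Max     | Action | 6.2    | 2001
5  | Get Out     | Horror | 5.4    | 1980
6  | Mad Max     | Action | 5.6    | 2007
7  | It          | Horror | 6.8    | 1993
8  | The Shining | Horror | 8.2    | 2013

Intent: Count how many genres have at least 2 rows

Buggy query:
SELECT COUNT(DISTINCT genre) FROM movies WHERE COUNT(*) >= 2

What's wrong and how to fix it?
Bug: COUNT(*) cannot appear in WHERE; the per-group count doesn't exist yet

Fix: Group first with HAVING COUNT(*) >= 2, then COUNT the resulting groups

Corrected query:
SELECT COUNT(*) FROM (SELECT genre FROM movies GROUP BY genre HAVING COUNT(*) >= 2)

Result:
COUNT(*)
--------
2       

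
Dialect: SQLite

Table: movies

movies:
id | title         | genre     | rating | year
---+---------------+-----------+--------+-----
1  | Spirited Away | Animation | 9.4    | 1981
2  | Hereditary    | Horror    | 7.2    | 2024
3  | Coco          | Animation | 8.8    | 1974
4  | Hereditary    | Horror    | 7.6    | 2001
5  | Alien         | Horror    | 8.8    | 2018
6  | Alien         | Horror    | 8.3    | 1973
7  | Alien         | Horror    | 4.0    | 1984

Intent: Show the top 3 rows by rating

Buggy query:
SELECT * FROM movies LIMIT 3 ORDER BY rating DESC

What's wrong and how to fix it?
Bug: LIMIT must come after ORDER BY

Fix: Sort with ORDER BY, then apply LIMIT

Corrected query:
SELECT * FROM movies ORDER BY rating DESC LIMIT 3

Result:
id | title         | genre     | rating | year
---+---------------+-----------+--------+-----
1  | Spirited Away | Animation | 9.4    | 1981
3  | Coco          | Animation | 8.8    | 1974
5  | Alien         | Horror    | 8.8    | 2018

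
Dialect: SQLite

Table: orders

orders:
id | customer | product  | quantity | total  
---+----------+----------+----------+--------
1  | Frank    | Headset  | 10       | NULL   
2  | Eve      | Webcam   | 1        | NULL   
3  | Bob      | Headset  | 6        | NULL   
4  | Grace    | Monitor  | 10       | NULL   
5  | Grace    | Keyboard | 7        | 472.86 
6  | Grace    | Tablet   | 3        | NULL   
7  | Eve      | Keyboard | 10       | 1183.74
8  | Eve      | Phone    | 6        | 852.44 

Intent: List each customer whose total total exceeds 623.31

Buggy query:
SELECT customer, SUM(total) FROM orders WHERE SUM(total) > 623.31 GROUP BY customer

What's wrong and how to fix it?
Bug: Aggregate functions cannot appear in a WHERE clause

Fix: Move the aggregate condition to a HAVING clause

Corrected query:
SELECT customer, SUM(total) FROM orders GROUP BY customer HAVING SUM(total) > 623.31

Result:
customer | SUM(total)
---------+-----------
Eve      | 2036.18   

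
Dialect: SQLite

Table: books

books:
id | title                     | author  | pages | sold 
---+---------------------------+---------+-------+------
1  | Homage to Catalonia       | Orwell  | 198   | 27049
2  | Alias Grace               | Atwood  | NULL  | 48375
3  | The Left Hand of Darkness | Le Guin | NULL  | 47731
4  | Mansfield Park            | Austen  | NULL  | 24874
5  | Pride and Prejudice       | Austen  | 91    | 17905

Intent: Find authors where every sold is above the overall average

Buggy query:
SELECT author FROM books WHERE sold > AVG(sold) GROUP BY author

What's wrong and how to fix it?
Bug: AVG() is an aggregate; it can't sit directly in WHERE

Fix: Compute the overall average in a scalar subquery and compare each group's MIN against it in HAVING

Corrected query:
SELECT author FROM books GROUP BY author HAVING MIN(sold) > (SELECT AVG(sold) FROM books)

Result:
author 
-------
Atwood 
Le Guin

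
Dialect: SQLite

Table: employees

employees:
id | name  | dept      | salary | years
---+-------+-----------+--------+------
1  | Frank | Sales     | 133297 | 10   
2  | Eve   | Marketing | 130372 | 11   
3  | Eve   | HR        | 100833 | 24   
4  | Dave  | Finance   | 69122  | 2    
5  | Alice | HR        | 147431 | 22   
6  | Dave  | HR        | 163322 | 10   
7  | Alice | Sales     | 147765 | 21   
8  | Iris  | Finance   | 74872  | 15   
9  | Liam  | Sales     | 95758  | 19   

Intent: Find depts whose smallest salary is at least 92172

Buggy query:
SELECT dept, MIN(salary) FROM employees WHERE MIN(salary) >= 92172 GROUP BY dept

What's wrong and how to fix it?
Bug: Aggregates like MIN are computed per group after WHERE runs

Fix: Use HAVING for the per-group MIN condition

Corrected query:
SELECT dept, MIN(salary) FROM employees GROUP BY dept HAVING MIN(salary) >= 92172

Result:
dept      | MIN(salary)
----------+------------
HR        | 100833     
Marketing | 130372     
Sales     | 95758      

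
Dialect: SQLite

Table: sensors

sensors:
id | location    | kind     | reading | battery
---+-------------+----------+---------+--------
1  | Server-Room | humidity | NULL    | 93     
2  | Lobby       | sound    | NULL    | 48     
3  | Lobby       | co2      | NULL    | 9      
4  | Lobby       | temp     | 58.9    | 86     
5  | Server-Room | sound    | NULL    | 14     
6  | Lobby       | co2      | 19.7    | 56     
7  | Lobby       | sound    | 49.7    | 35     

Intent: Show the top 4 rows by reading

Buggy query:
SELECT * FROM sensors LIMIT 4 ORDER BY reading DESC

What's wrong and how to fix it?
Bug: LIMIT must come after ORDER BY

Fix: Swap the clauses: ORDER BY first, then LIMIT

Corrected query:
SELECT * FROM sensors ORDER BY reading DESC LIMIT 4

Result:
id | location    | kind     | reading | battery
---+-------------+----------+---------+--------
4  | Lobby       | temp     | 58.9    | 86     
7  | Lobby       | sound    | 49.7    | 35     
6  | Lobby       | co2      | 19.7    | 56     
1  | Server-Room | humidity | NULL    | 93     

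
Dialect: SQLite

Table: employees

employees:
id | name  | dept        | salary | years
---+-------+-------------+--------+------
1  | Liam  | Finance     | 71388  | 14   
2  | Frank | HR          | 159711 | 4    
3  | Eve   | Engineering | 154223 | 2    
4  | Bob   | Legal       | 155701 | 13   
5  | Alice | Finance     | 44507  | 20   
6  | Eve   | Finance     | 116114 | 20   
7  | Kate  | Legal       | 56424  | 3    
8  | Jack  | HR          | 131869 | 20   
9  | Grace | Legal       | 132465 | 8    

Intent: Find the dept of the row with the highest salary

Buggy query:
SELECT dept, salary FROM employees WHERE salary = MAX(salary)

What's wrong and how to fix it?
Bug: MAX(salary) is an aggregate and cannot be used directly in WHERE

Fix: Use a subquery: WHERE salary = (SELECT MAX(salary) FROM employees)

Corrected query:
SELECT dept, salary FROM employees WHERE salary = (SELECT MAX(salary) FROM employees)

Result:
dept | salary
-----+-------
HR   | 159711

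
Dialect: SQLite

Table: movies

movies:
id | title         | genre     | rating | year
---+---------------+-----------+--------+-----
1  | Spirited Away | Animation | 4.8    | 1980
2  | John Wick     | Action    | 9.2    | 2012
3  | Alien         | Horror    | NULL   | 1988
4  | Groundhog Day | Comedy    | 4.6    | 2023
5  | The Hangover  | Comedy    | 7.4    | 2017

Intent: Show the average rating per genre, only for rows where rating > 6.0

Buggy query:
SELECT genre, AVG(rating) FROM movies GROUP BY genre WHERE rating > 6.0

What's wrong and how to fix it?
Bug: WHERE cannot follow GROUP BY

Fix: Place WHERE between FROM and GROUP BY

Corrected query:
SELECT genre, AVG(rating) FROM movies WHERE rating > 6.0 GROUP BY genre

Result:
genre  | AVG(rating)
-------+------------
Action | 9.2        
Comedy | 7.4        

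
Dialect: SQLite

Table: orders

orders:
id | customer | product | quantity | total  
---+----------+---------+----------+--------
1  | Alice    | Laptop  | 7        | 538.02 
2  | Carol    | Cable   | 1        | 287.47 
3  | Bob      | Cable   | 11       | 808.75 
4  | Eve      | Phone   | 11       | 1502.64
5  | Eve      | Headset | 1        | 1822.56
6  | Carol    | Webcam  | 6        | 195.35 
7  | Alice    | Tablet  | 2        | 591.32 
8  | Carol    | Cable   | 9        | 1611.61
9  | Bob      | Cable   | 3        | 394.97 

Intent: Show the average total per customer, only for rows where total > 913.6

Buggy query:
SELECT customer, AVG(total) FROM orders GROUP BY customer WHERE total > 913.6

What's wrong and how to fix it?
Bug: WHERE cannot follow GROUP BY

Fix: Move the WHERE clause before GROUP BY

Corrected query:
SELECT customer, AVG(total) FROM orders WHERE total > 913.6 GROUP BY customer

Result:
customer | AVG(total)
---------+-----------
Carol    | 1611.61   
Eve      | 1662.6    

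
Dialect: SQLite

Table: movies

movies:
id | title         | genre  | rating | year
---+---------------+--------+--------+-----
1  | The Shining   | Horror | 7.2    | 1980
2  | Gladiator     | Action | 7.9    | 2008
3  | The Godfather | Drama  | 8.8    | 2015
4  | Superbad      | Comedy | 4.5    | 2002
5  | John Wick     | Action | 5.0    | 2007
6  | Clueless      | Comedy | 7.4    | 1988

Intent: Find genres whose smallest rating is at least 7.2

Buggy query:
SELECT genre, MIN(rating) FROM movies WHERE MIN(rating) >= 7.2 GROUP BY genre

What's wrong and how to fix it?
Bug: Aggregates like MIN are computed per group after WHERE runs

Fix: Replace WHERE with HAVING after the GROUP BY

Corrected query:
SELECT genre, MIN(rating) FROM movies GROUP BY genre HAVING MIN(rating) >= 7.2

Result:
genre  | MIN(rating)
-------+------------
Drama  | 8.8        
Horror | 7.2        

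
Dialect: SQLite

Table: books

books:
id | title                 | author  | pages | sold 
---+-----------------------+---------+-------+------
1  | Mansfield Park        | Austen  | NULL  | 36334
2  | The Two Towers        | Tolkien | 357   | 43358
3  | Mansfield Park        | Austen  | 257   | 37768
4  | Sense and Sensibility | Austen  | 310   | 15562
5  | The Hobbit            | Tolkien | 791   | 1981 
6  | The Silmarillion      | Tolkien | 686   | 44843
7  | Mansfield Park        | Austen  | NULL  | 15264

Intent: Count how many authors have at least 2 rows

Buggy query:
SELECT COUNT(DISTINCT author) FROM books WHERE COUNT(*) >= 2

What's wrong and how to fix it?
Bug: WHERE filters individual rows, not groups, so a group-level COUNT is invalid there

Fix: Use a subquery that GROUPs and filters with HAVING, then count its rows

Corrected query:
SELECT COUNT(*) FROM (SELECT author FROM books GROUP BY author HAVING COUNT(*) >= 2)

Result:
COUNT(*)
--------
2       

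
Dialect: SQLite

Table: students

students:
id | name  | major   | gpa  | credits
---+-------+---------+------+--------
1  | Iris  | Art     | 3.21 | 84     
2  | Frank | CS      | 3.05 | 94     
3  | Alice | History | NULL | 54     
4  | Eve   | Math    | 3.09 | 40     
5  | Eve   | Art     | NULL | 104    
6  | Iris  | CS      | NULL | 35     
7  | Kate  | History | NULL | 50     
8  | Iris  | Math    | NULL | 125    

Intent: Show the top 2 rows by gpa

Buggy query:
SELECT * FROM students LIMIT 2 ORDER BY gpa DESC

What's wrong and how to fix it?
Bug: LIMIT must come after ORDER BY

Fix: Swap the clauses: ORDER BY first, then LIMIT

Corrected query:
SELECT * FROM students ORDER BY gpa DESC LIMIT 2

Result:
id | name | major | gpa  | credits
---+------+-------+------+--------
1  | Iris | Art   | 3.21 | 84     
4  | Eve  | Math  | 3.09 | 40     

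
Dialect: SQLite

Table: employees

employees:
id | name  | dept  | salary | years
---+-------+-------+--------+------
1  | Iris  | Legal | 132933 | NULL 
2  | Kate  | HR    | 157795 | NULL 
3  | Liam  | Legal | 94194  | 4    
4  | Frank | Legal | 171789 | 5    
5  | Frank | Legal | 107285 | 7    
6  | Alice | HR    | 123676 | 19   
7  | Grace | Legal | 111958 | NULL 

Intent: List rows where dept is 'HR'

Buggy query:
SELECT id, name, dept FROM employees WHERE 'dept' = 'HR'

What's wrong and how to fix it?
Bug: Single quotes denote string literals in SQL; the column name is being compared as a constant string

Fix: Reference the column as dept without single quotes

Corrected query:
SELECT id, name, dept FROM employees WHERE dept = 'HR'

Result:
id | name  | dept
---+-------+-----
2  | Kate  | HR  
6  | Alice | HR  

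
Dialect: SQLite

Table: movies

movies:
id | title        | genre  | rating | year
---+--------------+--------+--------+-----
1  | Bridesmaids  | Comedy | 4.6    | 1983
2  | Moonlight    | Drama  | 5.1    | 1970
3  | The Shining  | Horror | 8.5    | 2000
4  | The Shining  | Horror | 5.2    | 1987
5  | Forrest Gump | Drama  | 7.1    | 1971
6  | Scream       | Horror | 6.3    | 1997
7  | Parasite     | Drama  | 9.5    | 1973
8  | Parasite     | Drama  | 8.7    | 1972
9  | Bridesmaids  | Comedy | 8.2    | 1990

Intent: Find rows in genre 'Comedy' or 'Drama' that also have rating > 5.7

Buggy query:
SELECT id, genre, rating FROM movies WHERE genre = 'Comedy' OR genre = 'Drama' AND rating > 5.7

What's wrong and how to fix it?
Bug: AND binds tighter than OR, so this parses as genre = 'Comedy' OR (genre = 'Drama' AND rating > 5.7)

Fix: Group the OR with parentheses (or use IN), then AND the threshold

Corrected query:
SELECT id, genre, rating FROM movies WHERE (genre = 'Comedy' OR genre = 'Drama') AND rating > 5.7

Result:
id | genre  | rating
---+--------+-------
5  | Drama  | 7.1   
7  | Drama  | 9.5   
8  | Drama  | 8.7   
9  | Comedy | 8.2   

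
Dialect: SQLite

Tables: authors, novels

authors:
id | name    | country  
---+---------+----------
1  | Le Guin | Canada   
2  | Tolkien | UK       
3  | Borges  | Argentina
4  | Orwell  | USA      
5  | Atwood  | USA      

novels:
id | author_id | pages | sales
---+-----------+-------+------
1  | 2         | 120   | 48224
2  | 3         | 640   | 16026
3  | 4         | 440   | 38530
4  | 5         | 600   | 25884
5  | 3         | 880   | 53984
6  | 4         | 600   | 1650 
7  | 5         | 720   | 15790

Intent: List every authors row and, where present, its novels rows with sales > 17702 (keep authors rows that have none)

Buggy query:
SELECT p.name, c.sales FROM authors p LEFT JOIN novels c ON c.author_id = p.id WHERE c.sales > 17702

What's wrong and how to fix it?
Bug: Filtering c.sales in WHERE discards the NULL rows produced by LEFT JOIN, turning it into an inner join

Fix: Move the right-table condition into the ON clause so unmatched parents are kept

Corrected query:
SELECT p.name, c.sales FROM authors p LEFT JOIN novels c ON c.author_id = p.id AND c.sales > 17702

Result:
name    | sales
--------+------
Le Guin | NULL 
Tolkien | 48224
Borges  | 53984
Orwell  | 38530
Atwood  | 25884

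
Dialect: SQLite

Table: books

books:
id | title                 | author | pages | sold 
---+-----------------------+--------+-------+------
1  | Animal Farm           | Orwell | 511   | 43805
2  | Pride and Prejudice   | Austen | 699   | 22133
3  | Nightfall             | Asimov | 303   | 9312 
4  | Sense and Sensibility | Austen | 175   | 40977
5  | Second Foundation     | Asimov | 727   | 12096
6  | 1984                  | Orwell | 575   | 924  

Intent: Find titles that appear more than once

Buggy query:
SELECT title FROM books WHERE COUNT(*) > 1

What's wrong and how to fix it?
Bug: WHERE can't reference COUNT(*); aggregates are computed after WHERE

Fix: Group first, then use HAVING for the count condition

Corrected query:
SELECT title FROM books GROUP BY title HAVING COUNT(*) > 1

Result:
(no rows)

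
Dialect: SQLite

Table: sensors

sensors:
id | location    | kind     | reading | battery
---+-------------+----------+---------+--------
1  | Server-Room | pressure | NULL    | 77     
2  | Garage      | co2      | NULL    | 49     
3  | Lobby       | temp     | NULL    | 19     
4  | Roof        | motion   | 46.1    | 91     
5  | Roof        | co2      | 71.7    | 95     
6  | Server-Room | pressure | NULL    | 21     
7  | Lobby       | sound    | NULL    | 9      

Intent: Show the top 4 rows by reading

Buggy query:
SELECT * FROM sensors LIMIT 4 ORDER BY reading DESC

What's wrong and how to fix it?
Bug: ORDER BY cannot follow LIMIT; LIMIT is the final clause

Fix: Sort with ORDER BY, then apply LIMIT

Corrected query:
SELECT * FROM sensors ORDER BY reading DESC LIMIT 4

Result:
id | location    | kind     | reading | battery
---+-------------+----------+---------+--------
5  | Roof        | co2      | 71.7    | 95     
4  | Roof        | motion   | 46.1    | 91     
1  | Server-Room | pressure | NULL    | 77     
2  | Garage      | co2      | NULL    | 49     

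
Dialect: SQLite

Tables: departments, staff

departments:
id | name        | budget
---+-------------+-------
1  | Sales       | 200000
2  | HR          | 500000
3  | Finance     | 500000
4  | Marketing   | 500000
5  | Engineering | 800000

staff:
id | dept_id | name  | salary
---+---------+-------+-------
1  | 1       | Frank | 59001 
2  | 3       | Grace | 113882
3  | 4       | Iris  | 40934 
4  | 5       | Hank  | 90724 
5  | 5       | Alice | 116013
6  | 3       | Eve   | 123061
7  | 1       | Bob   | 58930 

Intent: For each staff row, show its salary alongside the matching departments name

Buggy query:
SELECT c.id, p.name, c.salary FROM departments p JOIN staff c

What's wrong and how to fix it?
Bug: JOIN with no ON clause produces a cartesian product; every staff row pairs with every departments row

Fix: Specify the join condition linking the foreign key to the parent id

Corrected query:
SELECT c.id, p.name, c.salary FROM departments p JOIN staff c ON c.dept_id = p.id

Result:
id | name        | salary
---+-------------+-------
1  | Sales       | 59001 
2  | Finance     | 113882
3  | Marketing   | 40934 
4  | Engineering | 90724 
5  | Engineering | 116013
6  | Finance     | 123061
7  | Sales       | 58930 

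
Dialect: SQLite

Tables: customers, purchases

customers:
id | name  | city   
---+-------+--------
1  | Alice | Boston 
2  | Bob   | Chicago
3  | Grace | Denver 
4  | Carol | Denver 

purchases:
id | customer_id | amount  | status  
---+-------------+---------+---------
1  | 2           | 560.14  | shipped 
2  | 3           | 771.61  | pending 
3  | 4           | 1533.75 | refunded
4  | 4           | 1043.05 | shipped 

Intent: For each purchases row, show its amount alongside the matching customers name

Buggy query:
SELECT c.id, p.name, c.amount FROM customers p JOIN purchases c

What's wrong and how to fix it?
Bug: JOIN with no ON clause produces a cartesian product; every purchases row pairs with every customers row

Fix: Add ON c.customer_id = p.id to the JOIN

Corrected query:
SELECT c.id, p.name, c.amount FROM customers p JOIN purchases c ON c.customer_id = p.id

Result:
id | name  | amount 
---+-------+--------
1  | Bob   | 560.14 
2  | Grace | 771.61 
3  | Carol | 1533.75
4  | Carol | 1043.05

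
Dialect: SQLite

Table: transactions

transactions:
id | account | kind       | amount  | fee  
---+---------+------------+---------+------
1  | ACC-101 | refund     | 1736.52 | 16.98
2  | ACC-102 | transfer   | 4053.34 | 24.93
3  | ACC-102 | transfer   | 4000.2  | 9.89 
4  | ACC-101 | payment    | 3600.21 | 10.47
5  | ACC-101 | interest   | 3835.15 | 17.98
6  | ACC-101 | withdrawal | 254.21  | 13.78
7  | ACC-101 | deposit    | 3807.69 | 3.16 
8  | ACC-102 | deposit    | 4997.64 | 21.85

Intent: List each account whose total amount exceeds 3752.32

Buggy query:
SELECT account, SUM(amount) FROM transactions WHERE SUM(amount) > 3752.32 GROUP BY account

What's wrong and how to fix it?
Bug: Aggregate functions cannot appear in a WHERE clause

Fix: Move the aggregate condition to a HAVING clause

Corrected query:
SELECT account, SUM(amount) FROM transactions GROUP BY account HAVING SUM(amount) > 3752.32

Result:
account | SUM(amount)
--------+------------
ACC-101 | 13233.78   
ACC-102 | 13051.18   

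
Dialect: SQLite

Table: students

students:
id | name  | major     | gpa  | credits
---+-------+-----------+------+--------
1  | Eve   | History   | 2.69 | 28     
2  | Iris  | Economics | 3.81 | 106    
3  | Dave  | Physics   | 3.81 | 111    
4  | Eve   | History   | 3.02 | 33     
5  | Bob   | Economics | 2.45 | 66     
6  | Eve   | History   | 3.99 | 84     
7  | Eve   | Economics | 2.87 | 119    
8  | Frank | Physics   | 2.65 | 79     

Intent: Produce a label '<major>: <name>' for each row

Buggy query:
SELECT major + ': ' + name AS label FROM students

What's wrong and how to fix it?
Bug: '+' is numeric addition; on text columns SQLite converts them to 0 instead of concatenating

Fix: Use the || operator for string concatenation

Corrected query:
SELECT major || ': ' || name AS label FROM students

Result:
label          
---------------
History: Eve   
Economics: Iris
Physics: Dave  
History: Eve   
Economics: Bob 
History: Eve   
Economics: Eve 
Physics: Frank 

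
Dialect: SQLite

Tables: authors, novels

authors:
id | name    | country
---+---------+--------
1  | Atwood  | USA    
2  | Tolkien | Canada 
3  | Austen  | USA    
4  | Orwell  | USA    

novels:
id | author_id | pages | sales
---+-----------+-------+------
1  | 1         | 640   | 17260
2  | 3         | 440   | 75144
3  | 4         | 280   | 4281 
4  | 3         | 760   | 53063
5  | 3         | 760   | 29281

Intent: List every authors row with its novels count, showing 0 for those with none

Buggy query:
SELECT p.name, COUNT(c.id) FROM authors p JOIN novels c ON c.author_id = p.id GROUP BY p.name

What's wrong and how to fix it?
Bug: An inner join excludes parents with zero children

Fix: Use LEFT JOIN so parents without children still appear (COUNT(c.id) gives 0)

Corrected query:
SELECT p.name, COUNT(c.id) FROM authors p LEFT JOIN novels c ON c.author_id = p.id GROUP BY p.name

Result:
name    | COUNT(c.id)
--------+------------
Atwood  | 1          
Austen  | 3          
Orwell  | 1          
Tolkien | 0          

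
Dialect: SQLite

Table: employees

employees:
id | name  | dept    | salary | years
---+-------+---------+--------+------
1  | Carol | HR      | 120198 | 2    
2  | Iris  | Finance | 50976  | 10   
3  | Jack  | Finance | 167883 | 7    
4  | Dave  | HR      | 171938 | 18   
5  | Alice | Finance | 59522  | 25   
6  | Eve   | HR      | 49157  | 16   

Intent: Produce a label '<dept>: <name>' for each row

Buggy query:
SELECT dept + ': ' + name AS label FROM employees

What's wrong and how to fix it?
Bug: '+' is numeric addition; on text columns SQLite converts them to 0 instead of concatenating

Fix: Replace + with || to concatenate text

Corrected query:
SELECT dept || ': ' || name AS label FROM employees

Result:
label         
--------------
HR: Carol     
Finance: Iris 
Finance: Jack 
HR: Dave      
Finance: Alice
HR: Eve       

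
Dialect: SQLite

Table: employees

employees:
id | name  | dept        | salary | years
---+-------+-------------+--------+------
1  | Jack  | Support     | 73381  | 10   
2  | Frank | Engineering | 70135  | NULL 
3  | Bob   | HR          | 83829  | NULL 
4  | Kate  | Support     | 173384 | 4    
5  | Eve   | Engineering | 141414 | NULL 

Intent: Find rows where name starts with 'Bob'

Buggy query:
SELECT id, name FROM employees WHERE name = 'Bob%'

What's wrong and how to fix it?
Bug: Wildcards only work with LIKE; '=' treats '%' as a literal character

Fix: Replace '=' with LIKE so 'Bob%' is treated as a pattern

Corrected query:
SELECT id, name FROM employees WHERE name LIKE 'Bob%'

Result:
id | name
---+-----
3  | Bob 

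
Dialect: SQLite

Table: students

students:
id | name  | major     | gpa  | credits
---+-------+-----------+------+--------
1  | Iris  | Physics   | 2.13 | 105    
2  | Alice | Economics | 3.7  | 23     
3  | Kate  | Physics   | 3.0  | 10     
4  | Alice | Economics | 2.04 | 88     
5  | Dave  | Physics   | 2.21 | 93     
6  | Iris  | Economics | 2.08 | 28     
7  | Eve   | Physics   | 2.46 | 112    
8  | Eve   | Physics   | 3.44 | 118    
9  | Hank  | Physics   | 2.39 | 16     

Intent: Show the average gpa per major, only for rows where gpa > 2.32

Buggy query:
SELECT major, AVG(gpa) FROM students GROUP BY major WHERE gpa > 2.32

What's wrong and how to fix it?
Bug: Row-level WHERE must come before GROUP BY in the clause order

Fix: Place WHERE between FROM and GROUP BY

Corrected query:
SELECT major, AVG(gpa) FROM students WHERE gpa > 2.32 GROUP BY major

Result:
major     | AVG(gpa)
----------+---------
Economics | 3.7     
Physics   | 2.8225  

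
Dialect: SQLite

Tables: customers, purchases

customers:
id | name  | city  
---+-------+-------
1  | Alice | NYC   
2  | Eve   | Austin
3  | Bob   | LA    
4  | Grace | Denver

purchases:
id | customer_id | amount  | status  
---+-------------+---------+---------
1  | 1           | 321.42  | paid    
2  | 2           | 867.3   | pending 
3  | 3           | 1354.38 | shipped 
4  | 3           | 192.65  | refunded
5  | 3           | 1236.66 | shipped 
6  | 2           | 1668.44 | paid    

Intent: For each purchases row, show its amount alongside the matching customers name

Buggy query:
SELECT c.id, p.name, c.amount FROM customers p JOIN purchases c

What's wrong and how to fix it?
Bug: JOIN with no ON clause produces a cartesian product; every purchases row pairs with every customers row

Fix: Add ON c.customer_id = p.id to the JOIN

Corrected query:
SELECT c.id, p.name, c.amount FROM customers p JOIN purchases c ON c.customer_id = p.id

Result:
id | name  | amount 
---+-------+--------
1  | Alice | 321.42 
2  | Eve   | 867.3  
3  | Bob   | 1354.38
4  | Bob   | 192.65 
5  | Bob   | 1236.66
6  | Eve   | 1668.44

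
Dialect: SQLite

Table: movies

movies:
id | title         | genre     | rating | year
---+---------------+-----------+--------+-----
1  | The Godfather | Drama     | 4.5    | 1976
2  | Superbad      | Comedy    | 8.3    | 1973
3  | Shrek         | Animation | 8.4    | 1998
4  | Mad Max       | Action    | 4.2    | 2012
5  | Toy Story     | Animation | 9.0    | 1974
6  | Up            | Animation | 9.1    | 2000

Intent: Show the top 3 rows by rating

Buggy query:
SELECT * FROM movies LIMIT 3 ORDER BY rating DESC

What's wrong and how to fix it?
Bug: ORDER BY cannot follow LIMIT; LIMIT is the final clause

Fix: Swap the clauses: ORDER BY first, then LIMIT

Corrected query:
SELECT * FROM movies ORDER BY rating DESC LIMIT 3

Result:
id | title     | genre     | rating | year
---+-----------+-----------+--------+-----
6  | Up        | Animation | 9.1    | 2000
5  | Toy Story | Animation | 9      | 1974
3  | Shrek     | Animation | 8.4    | 1998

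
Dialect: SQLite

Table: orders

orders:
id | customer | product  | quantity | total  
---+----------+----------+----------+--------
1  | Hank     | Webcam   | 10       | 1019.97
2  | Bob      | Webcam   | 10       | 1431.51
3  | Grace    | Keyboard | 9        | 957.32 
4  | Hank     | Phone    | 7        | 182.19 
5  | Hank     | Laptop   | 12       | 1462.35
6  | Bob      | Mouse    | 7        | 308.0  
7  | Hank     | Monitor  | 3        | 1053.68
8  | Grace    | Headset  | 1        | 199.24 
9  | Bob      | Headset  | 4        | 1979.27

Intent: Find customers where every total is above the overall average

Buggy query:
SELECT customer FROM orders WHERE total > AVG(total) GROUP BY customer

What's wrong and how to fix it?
Bug: WHERE evaluates per row before aggregation, so AVG() is unavailable

Fix: Use a subquery for AVG and a HAVING MIN(...) filter so the condition holds for every row in the group

Corrected query:
SELECT customer FROM orders GROUP BY customer HAVING MIN(total) > (SELECT AVG(total) FROM orders)

Result:
(no rows)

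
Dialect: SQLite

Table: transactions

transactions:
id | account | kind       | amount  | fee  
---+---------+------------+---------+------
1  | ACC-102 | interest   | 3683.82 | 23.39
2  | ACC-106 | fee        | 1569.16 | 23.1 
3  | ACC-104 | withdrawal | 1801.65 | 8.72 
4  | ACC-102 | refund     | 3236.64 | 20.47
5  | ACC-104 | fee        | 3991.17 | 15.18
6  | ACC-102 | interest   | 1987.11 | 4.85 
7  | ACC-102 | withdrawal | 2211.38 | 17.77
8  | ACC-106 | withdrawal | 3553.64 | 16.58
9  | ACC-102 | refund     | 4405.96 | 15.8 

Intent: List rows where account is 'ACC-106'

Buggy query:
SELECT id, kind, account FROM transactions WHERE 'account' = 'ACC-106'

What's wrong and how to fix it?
Bug: 'account' in single quotes is a string literal, not the column; the comparison is literal-vs-literal and never true

Fix: Remove the quotes around the column name (or use double quotes for an identifier)

Corrected query:
SELECT id, kind, account FROM transactions WHERE account = 'ACC-106'

Result:
id | kind       | account
---+------------+--------
2  | fee        | ACC-106
8  | withdrawal | ACC-106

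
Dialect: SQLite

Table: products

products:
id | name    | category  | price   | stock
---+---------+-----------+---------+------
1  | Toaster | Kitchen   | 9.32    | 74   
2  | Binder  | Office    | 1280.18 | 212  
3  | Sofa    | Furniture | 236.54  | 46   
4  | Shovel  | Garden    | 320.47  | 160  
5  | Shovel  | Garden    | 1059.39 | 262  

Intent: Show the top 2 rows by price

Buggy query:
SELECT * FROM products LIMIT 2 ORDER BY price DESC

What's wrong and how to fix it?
Bug: ORDER BY cannot follow LIMIT; LIMIT is the final clause

Fix: Swap the clauses: ORDER BY first, then LIMIT

Corrected query:
SELECT * FROM products ORDER BY price DESC LIMIT 2

Result:
id | name   | category | price   | stock
---+--------+----------+---------+------
2  | Binder | Office   | 1280.18 | 212  
5  | Shovel | Garden   | 1059.39 | 262  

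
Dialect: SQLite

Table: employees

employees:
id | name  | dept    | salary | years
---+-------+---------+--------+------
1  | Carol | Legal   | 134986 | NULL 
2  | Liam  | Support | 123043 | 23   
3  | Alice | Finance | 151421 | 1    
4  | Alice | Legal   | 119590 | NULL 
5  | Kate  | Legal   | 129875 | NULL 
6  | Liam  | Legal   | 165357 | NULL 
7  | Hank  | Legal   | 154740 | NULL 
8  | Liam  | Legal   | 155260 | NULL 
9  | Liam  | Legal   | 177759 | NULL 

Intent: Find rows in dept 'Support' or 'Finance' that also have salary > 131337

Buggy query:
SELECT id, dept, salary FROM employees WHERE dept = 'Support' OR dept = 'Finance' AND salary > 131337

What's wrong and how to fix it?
Bug: Without parentheses, AND is evaluated before OR, so the salary filter only applies to the 'Finance' branch

Fix: Add parentheses around the OR so the AND applies to both alternatives

Corrected query:
SELECT id, dept, salary FROM employees WHERE (dept = 'Support' OR dept = 'Finance') AND salary > 131337

Result:
id | dept    | salary
---+---------+-------
3  | Finance | 151421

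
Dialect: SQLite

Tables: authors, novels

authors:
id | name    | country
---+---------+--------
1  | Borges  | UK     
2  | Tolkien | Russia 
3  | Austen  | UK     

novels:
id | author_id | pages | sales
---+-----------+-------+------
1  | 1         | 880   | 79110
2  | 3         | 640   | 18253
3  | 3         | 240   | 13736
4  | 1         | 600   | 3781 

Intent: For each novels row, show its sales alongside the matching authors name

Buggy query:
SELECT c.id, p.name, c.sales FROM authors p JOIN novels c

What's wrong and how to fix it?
Bug: JOIN with no ON clause produces a cartesian product; every novels row pairs with every authors row

Fix: Add ON c.author_id = p.id to the JOIN

Corrected query:
SELECT c.id, p.name, c.sales FROM authors p JOIN novels c ON c.author_id = p.id

Result:
id | name   | sales
---+--------+------
1  | Borges | 79110
2  | Austen | 18253
3  | Austen | 13736
4  | Borges | 3781 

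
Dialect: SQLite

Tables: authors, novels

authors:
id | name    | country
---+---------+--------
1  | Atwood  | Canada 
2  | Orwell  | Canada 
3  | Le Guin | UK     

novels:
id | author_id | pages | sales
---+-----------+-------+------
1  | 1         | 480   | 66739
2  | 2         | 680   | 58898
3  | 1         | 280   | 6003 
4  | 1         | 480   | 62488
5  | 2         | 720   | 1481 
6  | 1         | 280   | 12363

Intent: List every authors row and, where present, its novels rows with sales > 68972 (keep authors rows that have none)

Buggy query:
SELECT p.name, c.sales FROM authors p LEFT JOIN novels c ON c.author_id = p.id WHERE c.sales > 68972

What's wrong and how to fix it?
Bug: Filtering c.sales in WHERE discards the NULL rows produced by LEFT JOIN, turning it into an inner join

Fix: Move the right-table condition into the ON clause so unmatched parents are kept

Corrected query:
SELECT p.name, c.sales FROM authors p LEFT JOIN novels c ON c.author_id = p.id AND c.sales > 68972

Result:
name    | sales
--------+------
Atwood  | NULL 
Orwell  | NULL 
Le Guin | NULL 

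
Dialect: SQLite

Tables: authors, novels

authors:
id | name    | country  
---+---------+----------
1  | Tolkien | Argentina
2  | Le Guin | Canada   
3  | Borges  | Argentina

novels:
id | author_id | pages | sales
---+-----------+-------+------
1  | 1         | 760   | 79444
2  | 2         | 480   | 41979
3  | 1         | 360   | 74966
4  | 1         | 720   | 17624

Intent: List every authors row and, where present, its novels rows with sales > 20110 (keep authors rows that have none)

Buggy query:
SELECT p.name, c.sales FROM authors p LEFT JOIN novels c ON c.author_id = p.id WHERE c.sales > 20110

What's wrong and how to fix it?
Bug: Filtering c.sales in WHERE discards the NULL rows produced by LEFT JOIN, turning it into an inner join

Fix: Move the right-table condition into the ON clause so unmatched parents are kept

Corrected query:
SELECT p.name, c.sales FROM authors p LEFT JOIN novels c ON c.author_id = p.id AND c.sales > 20110

Result:
name    | sales
--------+------
Tolkien | 74966
Tolkien | 79444
Le Guin | 41979
Borges  | NULL 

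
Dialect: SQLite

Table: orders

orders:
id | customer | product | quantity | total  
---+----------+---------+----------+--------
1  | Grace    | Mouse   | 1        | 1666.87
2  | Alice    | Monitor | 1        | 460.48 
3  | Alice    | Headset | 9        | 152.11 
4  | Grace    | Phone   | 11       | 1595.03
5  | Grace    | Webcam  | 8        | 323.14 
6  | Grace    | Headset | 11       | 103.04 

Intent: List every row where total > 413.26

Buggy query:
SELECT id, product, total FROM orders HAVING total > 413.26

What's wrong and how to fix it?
Bug: This is a non-aggregate query (no GROUP BY, no aggregates), so in SQLite the HAVING clause is invalid here; a row-level condition belongs in WHERE

Fix: Use WHERE for row-level filtering

Corrected query:
SELECT id, product, total FROM orders WHERE total > 413.26

Result:
id | product | total  
---+---------+--------
1  | Mouse   | 1666.87
2  | Monitor | 460.48 
4  | Phone   | 1595.03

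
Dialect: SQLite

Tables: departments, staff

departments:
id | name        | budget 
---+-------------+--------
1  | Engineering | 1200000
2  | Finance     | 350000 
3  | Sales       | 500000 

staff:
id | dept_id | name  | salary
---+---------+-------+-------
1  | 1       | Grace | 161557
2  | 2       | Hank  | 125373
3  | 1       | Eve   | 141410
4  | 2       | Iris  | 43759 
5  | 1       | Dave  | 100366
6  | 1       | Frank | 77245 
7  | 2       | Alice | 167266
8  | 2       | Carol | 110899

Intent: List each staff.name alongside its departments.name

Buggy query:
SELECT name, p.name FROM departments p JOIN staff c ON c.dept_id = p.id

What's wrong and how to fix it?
Bug: Both tables have a 'name' column; the unqualified reference is ambiguous

Fix: Qualify the column with its table alias (c.name)

Corrected query:
SELECT c.name, p.name FROM departments p JOIN staff c ON c.dept_id = p.id

Result:
name  | name       
------+------------
Grace | Engineering
Hank  | Finance    
Eve   | Engineering
Iris  | Finance    
Dave  | Engineering
Frank | Engineering
Alice | Finance    
Carol | Finance    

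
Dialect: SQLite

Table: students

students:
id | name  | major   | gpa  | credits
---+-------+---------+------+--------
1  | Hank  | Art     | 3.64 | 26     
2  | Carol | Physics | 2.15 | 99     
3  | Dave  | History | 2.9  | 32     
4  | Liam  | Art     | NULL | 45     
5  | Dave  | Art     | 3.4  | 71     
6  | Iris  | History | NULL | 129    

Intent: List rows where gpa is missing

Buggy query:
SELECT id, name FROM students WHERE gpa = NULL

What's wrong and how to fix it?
Bug: '= NULL' is always unknown in SQL three-valued logic, so no rows match

Fix: Replace '= NULL' with 'IS NULL'

Corrected query:
SELECT id, name FROM students WHERE gpa IS NULL

Result:
id | name
---+-----
4  | Liam
6  | Iris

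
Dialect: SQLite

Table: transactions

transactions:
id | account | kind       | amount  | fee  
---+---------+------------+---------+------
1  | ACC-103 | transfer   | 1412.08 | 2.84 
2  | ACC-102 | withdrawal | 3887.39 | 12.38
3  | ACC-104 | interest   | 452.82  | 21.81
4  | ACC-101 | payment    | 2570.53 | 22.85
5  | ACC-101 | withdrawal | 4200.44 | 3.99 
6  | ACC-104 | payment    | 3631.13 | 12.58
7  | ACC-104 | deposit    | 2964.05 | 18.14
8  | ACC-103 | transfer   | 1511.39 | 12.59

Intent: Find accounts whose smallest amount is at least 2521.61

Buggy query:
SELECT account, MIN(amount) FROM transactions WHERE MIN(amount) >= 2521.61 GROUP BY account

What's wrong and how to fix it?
Bug: MIN() in WHERE is a misuse of aggregate

Fix: Use HAVING for the per-group MIN condition

Corrected query:
SELECT account, MIN(amount) FROM transactions GROUP BY account HAVING MIN(amount) >= 2521.61

Result:
account | MIN(amount)
--------+------------
ACC-101 | 2570.53    
ACC-102 | 3887.39    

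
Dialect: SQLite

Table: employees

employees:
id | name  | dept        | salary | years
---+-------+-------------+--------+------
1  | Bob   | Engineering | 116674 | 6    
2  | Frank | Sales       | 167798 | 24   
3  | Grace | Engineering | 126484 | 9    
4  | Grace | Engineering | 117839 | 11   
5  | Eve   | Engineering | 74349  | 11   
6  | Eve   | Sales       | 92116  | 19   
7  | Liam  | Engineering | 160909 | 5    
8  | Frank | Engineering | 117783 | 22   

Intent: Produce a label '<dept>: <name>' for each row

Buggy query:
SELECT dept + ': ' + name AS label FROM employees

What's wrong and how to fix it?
Bug: SQLite uses || for string concatenation; + coerces text to numbers (yielding 0)

Fix: Use the || operator for string concatenation

Corrected query:
SELECT dept || ': ' || name AS label FROM employees

Result:
label             
------------------
Engineering: Bob  
Sales: Frank      
Engineering: Grace
Engineering: Grace
Engineering: Eve  
Sales: Eve        
Engineering: Liam 
Engineering: Frank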